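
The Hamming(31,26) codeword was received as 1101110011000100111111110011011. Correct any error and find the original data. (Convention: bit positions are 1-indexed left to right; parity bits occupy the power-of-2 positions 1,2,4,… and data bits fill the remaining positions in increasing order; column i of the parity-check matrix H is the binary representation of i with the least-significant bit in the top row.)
Syndrome s = H · r^T (mod 2), r = 1101110011000100111111110011011:
  s[0] = (1010101010101010101010101010101)·(1101110011000100111111110011011) mod 2 = 1+0+0+0+1+0+0+0+1+0+0+0+0+0+0+0+1+0+1+0+1+0+1+0+0+0+1+0+0+0+1 mod 2 = 1
  s[1] = (0110011001100110011001100110011)·(1101110011000100111111110011011) mod 2 = 0+1+0+0+0+1+0+0+0+1+0+0+0+1+0+0+0+1+1+0+0+1+1+0+0+0+1+0+0+1+1 mod 2 = 1
  s[2] = (0001111000011110000111100001111)·(1101110011000100111111110011011) mod 2 = 0+0+0+1+1+1+0+0+0+0+0+0+0+1+0+0+0+0+0+1+1+1+1+0+0+0+0+1+0+1+1 mod 2 = 1
  s[3] = (0000000111111110000000011111111)·(1101110011000100111111110011011) mod 2 = 0+0+0+0+0+0+0+0+1+1+0+0+0+1+0+0+0+0+0+0+0+0+0+1+0+0+1+1+0+1+1 mod 2 = 0
  s[4] = (0000000000000001111111111111111)·(1101110011000100111111110011011) mod 2 = 0+0+0+0+0+0+0+0+0+0+0+0+0+0+0+0+1+1+1+1+1+1+1+1+0+0+1+1+0+1+1 mod 2 = 0
Syndrome = 11100
Column 7 of H equals this syndrome → error at bit 7 (1-indexed).
Flip bit 7: 1101110011000100111111110011011 → 1101111011000100111111110011011
Extract data bits at positions {3,5,6,7,9,10,11,12,13,14,15,17,18,19,20,21,22,23,24,25,26,27,28,29,30,31}: 01111100010111111110011011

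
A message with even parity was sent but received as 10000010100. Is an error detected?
Sum of received bits: 1+0+0+0+0+0+1+0+1+0+0 = 3; 3 mod 2 = 1. Result is 1 ≠ 0 → error detected.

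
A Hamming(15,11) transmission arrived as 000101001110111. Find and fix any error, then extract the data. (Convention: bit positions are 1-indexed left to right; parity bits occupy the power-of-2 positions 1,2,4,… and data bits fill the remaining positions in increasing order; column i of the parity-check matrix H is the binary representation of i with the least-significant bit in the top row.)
Syndrome s = H · r^T (mod 2), r = 000101001110111:
  s[0] = (101010101010101)·(000101001110111) mod 2 = 0+0+0+0+0+0+0+0+1+0+1+0+1+0+1 mod 2 = 0
  s[1] = (011001100110011)·(000101001110111) mod 2 = 0+0+0+0+0+1+0+0+0+1+1+0+0+1+1 mod 2 = 1
  s[2] = (000111100001111)·(000101001110111) mod 2 = 0+0+0+1+0+1+0+0+0+0+0+0+1+1+1 mod 2 = 1
  s[3] = (000000011111111)·(000101001110111) mod 2 = 0+0+0+0+0+0+0+0+1+1+1+0+1+1+1 mod 2 = 0
Syndrome = 0110
Column 6 of H equals this syndrome → error at bit 6 (1-indexed).
Flip bit 6: 000101001110111 → 000100001110111
Extract data bits at positions {3,5,6,7,9,10,11,12,13,14,15}: 00001110111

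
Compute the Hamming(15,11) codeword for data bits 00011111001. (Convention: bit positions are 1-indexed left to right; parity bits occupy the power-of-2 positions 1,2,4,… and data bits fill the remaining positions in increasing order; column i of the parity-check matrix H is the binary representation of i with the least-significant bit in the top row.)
Codeword c = d · G (mod 2), d = 00011111001:
  c[0] = d·G[:,0] = (00011111001)·(11011010101) mod 2 = 0+0+0+1+1+0+1+0+0+0+1 mod 2 = 0
  c[1] = d·G[:,1] = (00011111001)·(10110110011) mod 2 = 0+0+0+1+0+1+1+0+0+0+1 mod 2 = 0
  c[2] = d·G[:,2] = (00011111001)·(10000000000) mod 2 = 0+0+0+0+0+0+0+0+0+0+0 mod 2 = 0
  c[3] = d·G[:,3] = (00011111001)·(01110001111) mod 2 = 0+0+0+1+0+0+0+1+0+0+1 mod 2 = 1
  c[4] = d·G[:,4] = (00011111001)·(01000000000) mod 2 = 0+0+0+0+0+0+0+0+0+0+0 mod 2 = 0
  c[5] = d·G[:,5] = (00011111001)·(00100000000) mod 2 = 0+0+0+0+0+0+0+0+0+0+0 mod 2 = 0
  c[6] = d·G[:,6] = (00011111001)·(00010000000) mod 2 = 0+0+0+1+0+0+0+0+0+0+0 mod 2 = 1
  c[7] = d·G[:,7] = (00011111001)·(00001111111) mod 2 = 0+0+0+0+1+1+1+1+0+0+1 mod 2 = 1
  c[8] = d·G[:,8] = (00011111001)·(00001000000) mod 2 = 0+0+0+0+1+0+0+0+0+0+0 mod 2 = 1
  c[9] = d·G[:,9] = (00011111001)·(00000100000) mod 2 = 0+0+0+0+0+1+0+0+0+0+0 mod 2 = 1
  c[10] = d·G[:,10] = (00011111001)·(00000010000) mod 2 = 0+0+0+0+0+0+1+0+0+0+0 mod 2 = 1
  c[11] = d·G[:,11] = (00011111001)·(00000001000) mod 2 = 0+0+0+0+0+0+0+1+0+0+0 mod 2 = 1
  c[12] = d·G[:,12] = (00011111001)·(00000000100) mod 2 = 0+0+0+0+0+0+0+0+0+0+0 mod 2 = 0
  c[13] = d·G[:,13] = (00011111001)·(00000000010) mod 2 = 0+0+0+0+0+0+0+0+0+0+0 mod 2 = 0
  c[14] = d·G[:,14] = (00011111001)·(00000000001) mod 2 = 0+0+0+0+0+0+0+0+0+0+1 mod 2 = 1
Codeword = 000100111111001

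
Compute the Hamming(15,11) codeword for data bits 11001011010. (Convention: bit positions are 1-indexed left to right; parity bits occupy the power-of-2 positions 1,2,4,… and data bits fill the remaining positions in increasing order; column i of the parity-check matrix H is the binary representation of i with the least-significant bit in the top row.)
Codeword c = d · G (mod 2), d = 11001011010:
  c[0] = d·G[:,0] = (11001011010)·(11011010101) mod 2 = 1+1+0+0+1+0+1+0+0+0+0 mod 2 = 0
  c[1] = d·G[:,1] = (11001011010)·(10110110011) mod 2 = 1+0+0+0+0+0+1+0+0+1+0 mod 2 = 1
  c[2] = d·G[:,2] = (11001011010)·(10000000000) mod 2 = 1+0+0+0+0+0+0+0+0+0+0 mod 2 = 1
  c[3] = d·G[:,3] = (11001011010)·(01110001111) mod 2 = 0+1+0+0+0+0+0+1+0+1+0 mod 2 = 1
  c[4] = d·G[:,4] = (11001011010)·(01000000000) mod 2 = 0+1+0+0+0+0+0+0+0+0+0 mod 2 = 1
  c[5] = d·G[:,5] = (11001011010)·(00100000000) mod 2 = 0+0+0+0+0+0+0+0+0+0+0 mod 2 = 0
  c[6] = d·G[:,6] = (11001011010)·(00010000000) mod 2 = 0+0+0+0+0+0+0+0+0+0+0 mod 2 = 0
  c[7] = d·G[:,7] = (11001011010)·(00001111111) mod 2 = 0+0+0+0+1+0+1+1+0+1+0 mod 2 = 0
  c[8] = d·G[:,8] = (11001011010)·(00001000000) mod 2 = 0+0+0+0+1+0+0+0+0+0+0 mod 2 = 1
  c[9] = d·G[:,9] = (11001011010)·(00000100000) mod 2 = 0+0+0+0+0+0+0+0+0+0+0 mod 2 = 0
  c[10] = d·G[:,10] = (11001011010)·(00000010000) mod 2 = 0+0+0+0+0+0+1+0+0+0+0 mod 2 = 1
  c[11] = d·G[:,11] = (11001011010)·(00000001000) mod 2 = 0+0+0+0+0+0+0+1+0+0+0 mod 2 = 1
  c[12] = d·G[:,12] = (11001011010)·(00000000100) mod 2 = 0+0+0+0+0+0+0+0+0+0+0 mod 2 = 0
  c[13] = d·G[:,13] = (11001011010)·(00000000010) mod 2 = 0+0+0+0+0+0+0+0+0+1+0 mod 2 = 1
  c[14] = d·G[:,14] = (11001011010)·(00000000001) mod 2 = 0+0+0+0+0+0+0+0+0+0+0 mod 2 = 0
Codeword = 011110001011010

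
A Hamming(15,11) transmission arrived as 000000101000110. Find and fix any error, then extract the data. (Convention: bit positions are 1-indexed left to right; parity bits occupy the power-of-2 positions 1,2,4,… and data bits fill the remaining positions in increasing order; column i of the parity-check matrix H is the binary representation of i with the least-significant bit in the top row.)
Syndrome s = H · r^T (mod 2), r = 000000101000110:
  s[0] = (101010101010101)·(000000101000110) mod 2 = 0+0+0+0+0+0+1+0+1+0+0+0+1+0+0 mod 2 = 1
  s[1] = (011001100110011)·(000000101000110) mod 2 = 0+0+0+0+0+0+1+0+0+0+0+0+0+1+0 mod 2 = 0
  s[2] = (000111100001111)·(000000101000110) mod 2 = 0+0+0+0+0+0+1+0+0+0+0+0+1+1+0 mod 2 = 1
  s[3] = (000000011111111)·(000000101000110) mod 2 = 0+0+0+0+0+0+0+0+1+0+0+0+1+1+0 mod 2 = 1
Syndrome = 1011
Column 13 of H equals this syndrome → error at bit 13 (1-indexed).
Flip bit 13: 000000101000110 → 000000101000010
Extract data bits at positions {3,5,6,7,9,10,11,12,13,14,15}: 00011000010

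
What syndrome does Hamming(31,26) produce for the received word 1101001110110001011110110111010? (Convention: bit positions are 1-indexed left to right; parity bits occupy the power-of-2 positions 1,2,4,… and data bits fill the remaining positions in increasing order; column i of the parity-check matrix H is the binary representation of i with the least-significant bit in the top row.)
Syndrome s = H · r^T (mod 2), r = 1101001110110001011110110111010:
  s[0] = (1010101010101010101010101010101)·(1101001110110001011110110111010) mod 2 = 1+0+0+0+0+0+1+0+1+0+1+0+0+0+0+0+0+0+1+0+1+0+1+0+0+0+1+0+0+0+0 mod 2 = 0
  s[1] = (0110011001100110011001100110011)·(1101001110110001011110110111010) mod 2 = 0+1+0+0+0+0+1+0+0+0+1+0+0+0+0+0+0+1+1+0+0+0+1+0+0+1+1+0+0+1+0 mod 2 = 1
  s[2] = (0001111000011110000111100001111)·(1101001110110001011110110111010) mod 2 = 0+0+0+1+0+0+1+0+0+0+0+1+0+0+0+0+0+0+0+1+1+0+1+0+0+0+0+1+0+1+0 mod 2 = 0
  s[3] = (0000000111111110000000011111111)·(1101001110110001011110110111010) mod 2 = 0+0+0+0+0+0+0+1+1+0+1+1+0+0+0+0+0+0+0+0+0+0+0+1+0+1+1+1+0+1+0 mod 2 = 1
  s[4] = (0000000000000001111111111111111)·(1101001110110001011110110111010) mod 2 = 0+0+0+0+0+0+0+0+0+0+0+0+0+0+0+1+0+1+1+1+1+0+1+1+0+1+1+1+0+1+0 mod 2 = 1
Syndrome = 01011
Non-zero syndrome: error at position 26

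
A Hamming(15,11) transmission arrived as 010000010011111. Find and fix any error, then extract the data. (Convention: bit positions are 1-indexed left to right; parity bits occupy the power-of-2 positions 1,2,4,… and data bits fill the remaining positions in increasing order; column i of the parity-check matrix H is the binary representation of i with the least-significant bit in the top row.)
Syndrome s = H · r^T (mod 2), r = 010000010011111:
  s[0] = (101010101010101)·(010000010011111) mod 2 = 0+0+0+0+0+0+0+0+0+0+1+0+1+0+1 mod 2 = 1
  s[1] = (011001100110011)·(010000010011111) mod 2 = 0+1+0+0+0+0+0+0+0+0+1+0+0+1+1 mod 2 = 0
  s[2] = (000111100001111)·(010000010011111) mod 2 = 0+0+0+0+0+0+0+0+0+0+0+1+1+1+1 mod 2 = 0
  s[3] = (000000011111111)·(010000010011111) mod 2 = 0+0+0+0+0+0+0+1+0+0+1+1+1+1+1 mod 2 = 0
Syndrome = 1000
Column 1 of H equals this syndrome → error at bit 1 (1-indexed).
Flip bit 1: 010000010011111 → 110000010011111
Extract data bits at positions {3,5,6,7,9,10,11,12,13,14,15}: 00000011111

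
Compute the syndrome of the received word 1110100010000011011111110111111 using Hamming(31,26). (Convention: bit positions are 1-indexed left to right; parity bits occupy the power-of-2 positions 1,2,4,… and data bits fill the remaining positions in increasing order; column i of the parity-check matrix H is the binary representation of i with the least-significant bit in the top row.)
Syndrome s = H · r^T (mod 2), r = 1110100010000011011111110111111:
  s[0] = (1010101010101010101010101010101)·(1110100010000011011111110111111) mod 2 = 1+0+1+0+1+0+0+0+1+0+0+0+0+0+1+0+0+0+1+0+1+0+1+0+0+0+1+0+1+0+1 mod 2 = 1
  s[1] = (0110011001100110011001100110011)·(1110100010000011011111110111111) mod 2 = 0+1+1+0+0+0+0+0+0+0+0+0+0+0+1+0+0+1+1+0+0+1+1+0+0+1+1+0+0+1+1 mod 2 = 1
  s[2] = (0001111000011110000111100001111)·(1110100010000011011111110111111) mod 2 = 0+0+0+0+1+0+0+0+0+0+0+0+0+0+1+0+0+0+0+1+1+1+1+0+0+0+0+1+1+1+1 mod 2 = 0
  s[3] = (0000000111111110000000011111111)·(1110100010000011011111110111111) mod 2 = 0+0+0+0+0+0+0+0+1+0+0+0+0+0+1+0+0+0+0+0+0+0+0+1+0+1+1+1+1+1+1 mod 2 = 1
  s[4] = (0000000000000001111111111111111)·(1110100010000011011111110111111) mod 2 = 0+0+0+0+0+0+0+0+0+0+0+0+0+0+0+1+0+1+1+1+1+1+1+1+0+1+1+1+1+1+1 mod 2 = 0
Syndrome = 11010
Non-zero syndrome: error at position 11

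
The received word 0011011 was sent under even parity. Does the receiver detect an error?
Sum of received bits: 0+0+1+1+0+1+1 = 4; 4 mod 2 = 0. Result is 0 → no error detected.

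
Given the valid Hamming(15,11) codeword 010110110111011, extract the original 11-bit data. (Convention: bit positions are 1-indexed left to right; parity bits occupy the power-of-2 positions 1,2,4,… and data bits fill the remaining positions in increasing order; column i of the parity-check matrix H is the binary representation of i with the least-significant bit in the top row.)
Parity bits occupy power-of-2 positions; data bits are at positions {3,5,6,7,9,10,11,12,13,14,15} (1-indexed).
Extract: c[3]=0 c[5]=1 c[6]=0 c[7]=1 c[9]=0 c[10]=1 c[11]=1 c[12]=1 c[13]=0 c[14]=1 c[15]=1
Data = 01010111011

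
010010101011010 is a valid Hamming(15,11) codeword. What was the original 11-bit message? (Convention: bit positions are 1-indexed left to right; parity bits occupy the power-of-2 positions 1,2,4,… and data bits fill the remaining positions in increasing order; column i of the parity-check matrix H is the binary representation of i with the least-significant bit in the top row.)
Parity bits occupy power-of-2 positions; data bits are at positions {3,5,6,7,9,10,11,12,13,14,15} (1-indexed).
Extract: c[3]=0 c[5]=1 c[6]=0 c[7]=1 c[9]=1 c[10]=0 c[11]=1 c[12]=1 c[13]=0 c[14]=1 c[15]=0
Data = 01011011010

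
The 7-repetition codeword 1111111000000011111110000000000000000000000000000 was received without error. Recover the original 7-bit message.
Split into 7-bit blocks: 1111111 0000000 1111111 0000000 0000000 0000000 0000000
Data = 1010000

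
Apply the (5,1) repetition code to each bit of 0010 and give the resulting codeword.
Repeat each bit 5× and concatenate:
0→00000  0→00000  1→11111  0→00000
Codeword = 00000000001111100000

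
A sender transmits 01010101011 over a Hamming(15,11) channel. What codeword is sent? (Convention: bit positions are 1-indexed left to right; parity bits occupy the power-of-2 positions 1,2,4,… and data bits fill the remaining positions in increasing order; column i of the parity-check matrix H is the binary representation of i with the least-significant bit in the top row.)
Codeword c = d · G (mod 2), d = 01010101011:
  c[0] = d·G[:,0] = (01010101011)·(11011010101) mod 2 = 0+1+0+1+0+0+0+0+0+0+1 mod 2 = 1
  c[1] = d·G[:,1] = (01010101011)·(10110110011) mod 2 = 0+0+0+1+0+1+0+0+0+1+1 mod 2 = 0
  c[2] = d·G[:,2] = (01010101011)·(10000000000) mod 2 = 0+0+0+0+0+0+0+0+0+0+0 mod 2 = 0
  c[3] = d·G[:,3] = (01010101011)·(01110001111) mod 2 = 0+1+0+1+0+0+0+1+0+1+1 mod 2 = 1
  c[4] = d·G[:,4] = (01010101011)·(01000000000) mod 2 = 0+1+0+0+0+0+0+0+0+0+0 mod 2 = 1
  c[5] = d·G[:,5] = (01010101011)·(00100000000) mod 2 = 0+0+0+0+0+0+0+0+0+0+0 mod 2 = 0
  c[6] = d·G[:,6] = (01010101011)·(00010000000) mod 2 = 0+0+0+1+0+0+0+0+0+0+0 mod 2 = 1
  c[7] = d·G[:,7] = (01010101011)·(00001111111) mod 2 = 0+0+0+0+0+1+0+1+0+1+1 mod 2 = 0
  c[8] = d·G[:,8] = (01010101011)·(00001000000) mod 2 = 0+0+0+0+0+0+0+0+0+0+0 mod 2 = 0
  c[9] = d·G[:,9] = (01010101011)·(00000100000) mod 2 = 0+0+0+0+0+1+0+0+0+0+0 mod 2 = 1
  c[10] = d·G[:,10] = (01010101011)·(00000010000) mod 2 = 0+0+0+0+0+0+0+0+0+0+0 mod 2 = 0
  c[11] = d·G[:,11] = (01010101011)·(00000001000) mod 2 = 0+0+0+0+0+0+0+1+0+0+0 mod 2 = 1
  c[12] = d·G[:,12] = (01010101011)·(00000000100) mod 2 = 0+0+0+0+0+0+0+0+0+0+0 mod 2 = 0
  c[13] = d·G[:,13] = (01010101011)·(00000000010) mod 2 = 0+0+0+0+0+0+0+0+0+1+0 mod 2 = 1
  c[14] = d·G[:,14] = (01010101011)·(00000000001) mod 2 = 0+0+0+0+0+0+0+0+0+0+1 mod 2 = 1
Codeword = 100110100101011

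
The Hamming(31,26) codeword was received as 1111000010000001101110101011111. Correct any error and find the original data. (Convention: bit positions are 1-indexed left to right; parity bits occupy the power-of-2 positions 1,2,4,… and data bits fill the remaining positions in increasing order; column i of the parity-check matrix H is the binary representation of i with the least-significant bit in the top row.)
Syndrome s = H · r^T (mod 2), r = 1111000010000001101110101011111:
  s[0] = (1010101010101010101010101010101)·(1111000010000001101110101011111) mod 2 = 1+0+1+0+0+0+0+0+1+0+0+0+0+0+0+0+1+0+1+0+1+0+1+0+1+0+1+0+1+0+1 mod 2 = 1
  s[1] = (0110011001100110011001100110011)·(1111000010000001101110101011111) mod 2 = 0+1+1+0+0+0+0+0+0+0+0+0+0+0+0+0+0+0+1+0+0+0+1+0+0+0+1+0+0+1+1 mod 2 = 1
  s[2] = (0001111000011110000111100001111)·(1111000010000001101110101011111) mod 2 = 0+0+0+1+0+0+0+0+0+0+0+0+0+0+0+0+0+0+0+1+1+0+1+0+0+0+0+1+1+1+1 mod 2 = 0
  s[3] = (0000000111111110000000011111111)·(1111000010000001101110101011111) mod 2 = 0+0+0+0+0+0+0+0+1+0+0+0+0+0+0+0+0+0+0+0+0+0+0+0+1+0+1+1+1+1+1 mod 2 = 1
  s[4] = (0000000000000001111111111111111)·(1111000010000001101110101011111) mod 2 = 0+0+0+0+0+0+0+0+0+0+0+0+0+0+0+1+1+0+1+1+1+0+1+0+1+0+1+1+1+1+1 mod 2 = 0
Syndrome = 11010
Column 11 of H equals this syndrome → error at bit 11 (1-indexed).
Flip bit 11: 1111000010000001101110101011111 → 1111000010100001101110101011111
Extract data bits at positions {3,5,6,7,9,10,11,12,13,14,15,17,18,19,20,21,22,23,24,25,26,27,28,29,30,31}: 10001010000101110101011111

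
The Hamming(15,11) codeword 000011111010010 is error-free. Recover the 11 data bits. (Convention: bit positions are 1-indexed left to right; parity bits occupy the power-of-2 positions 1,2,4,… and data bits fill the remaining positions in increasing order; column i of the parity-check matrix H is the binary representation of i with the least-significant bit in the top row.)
Parity bits occupy power-of-2 positions; data bits are at positions {3,5,6,7,9,10,11,12,13,14,15} (1-indexed).
Extract: c[3]=0 c[5]=1 c[6]=1 c[7]=1 c[9]=1 c[10]=0 c[11]=1 c[12]=0 c[13]=0 c[14]=1 c[15]=0
Data = 01111010010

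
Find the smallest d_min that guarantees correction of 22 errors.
Correcting t errors requires d_min ≥ 2t + 1 = 2·22 + 1 = 45.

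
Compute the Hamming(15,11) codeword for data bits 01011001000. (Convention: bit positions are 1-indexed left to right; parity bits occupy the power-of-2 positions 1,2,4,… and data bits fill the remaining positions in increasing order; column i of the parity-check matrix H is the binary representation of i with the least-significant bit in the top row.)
Codeword c = d · G (mod 2), d = 01011001000:
  c[0] = d·G[:,0] = (01011001000)·(11011010101) mod 2 = 0+1+0+1+1+0+0+0+0+0+0 mod 2 = 1
  c[1] = d·G[:,1] = (01011001000)·(10110110011) mod 2 = 0+0+0+1+0+0+0+0+0+0+0 mod 2 = 1
  c[2] = d·G[:,2] = (01011001000)·(10000000000) mod 2 = 0+0+0+0+0+0+0+0+0+0+0 mod 2 = 0
  c[3] = d·G[:,3] = (01011001000)·(01110001111) mod 2 = 0+1+0+1+0+0+0+1+0+0+0 mod 2 = 1
  c[4] = d·G[:,4] = (01011001000)·(01000000000) mod 2 = 0+1+0+0+0+0+0+0+0+0+0 mod 2 = 1
  c[5] = d·G[:,5] = (01011001000)·(00100000000) mod 2 = 0+0+0+0+0+0+0+0+0+0+0 mod 2 = 0
  c[6] = d·G[:,6] = (01011001000)·(00010000000) mod 2 = 0+0+0+1+0+0+0+0+0+0+0 mod 2 = 1
  c[7] = d·G[:,7] = (01011001000)·(00001111111) mod 2 = 0+0+0+0+1+0+0+1+0+0+0 mod 2 = 0
  c[8] = d·G[:,8] = (01011001000)·(00001000000) mod 2 = 0+0+0+0+1+0+0+0+0+0+0 mod 2 = 1
  c[9] = d·G[:,9] = (01011001000)·(00000100000) mod 2 = 0+0+0+0+0+0+0+0+0+0+0 mod 2 = 0
  c[10] = d·G[:,10] = (01011001000)·(00000010000) mod 2 = 0+0+0+0+0+0+0+0+0+0+0 mod 2 = 0
  c[11] = d·G[:,11] = (01011001000)·(00000001000) mod 2 = 0+0+0+0+0+0+0+1+0+0+0 mod 2 = 1
  c[12] = d·G[:,12] = (01011001000)·(00000000100) mod 2 = 0+0+0+0+0+0+0+0+0+0+0 mod 2 = 0
  c[13] = d·G[:,13] = (01011001000)·(00000000010) mod 2 = 0+0+0+0+0+0+0+0+0+0+0 mod 2 = 0
  c[14] = d·G[:,14] = (01011001000)·(00000000001) mod 2 = 0+0+0+0+0+0+0+0+0+0+0 mod 2 = 0
Codeword = 110110101001000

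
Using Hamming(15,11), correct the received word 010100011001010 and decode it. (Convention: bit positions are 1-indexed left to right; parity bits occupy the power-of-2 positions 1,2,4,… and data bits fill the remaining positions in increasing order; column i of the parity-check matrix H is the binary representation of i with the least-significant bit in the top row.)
Syndrome s = H · r^T (mod 2), r = 010100011001010:
  s[0] = (101010101010101)·(010100011001010) mod 2 = 0+0+0+0+0+0+0+0+1+0+0+0+0+0+0 mod 2 = 1
  s[1] = (011001100110011)·(010100011001010) mod 2 = 0+1+0+0+0+0+0+0+0+0+0+0+0+1+0 mod 2 = 0
  s[2] = (000111100001111)·(010100011001010) mod 2 = 0+0+0+1+0+0+0+0+0+0+0+1+0+1+0 mod 2 = 1
  s[3] = (000000011111111)·(010100011001010) mod 2 = 0+0+0+0+0+0+0+1+1+0+0+1+0+1+0 mod 2 = 0
Syndrome = 1010
Column 5 of H equals this syndrome → error at bit 5 (1-indexed).
Flip bit 5: 010100011001010 → 010110011001010
Extract data bits at positions {3,5,6,7,9,10,11,12,13,14,15}: 01001001010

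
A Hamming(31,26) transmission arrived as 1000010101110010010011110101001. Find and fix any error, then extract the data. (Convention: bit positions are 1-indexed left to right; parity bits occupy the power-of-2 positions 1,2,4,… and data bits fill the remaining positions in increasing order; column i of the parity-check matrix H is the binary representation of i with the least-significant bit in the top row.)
Syndrome s = H · r^T (mod 2), r = 1000010101110010010011110101001:
  s[0] = (1010101010101010101010101010101)·(1000010101110010010011110101001) mod 2 = 1+0+0+0+0+0+0+0+0+0+1+0+0+0+1+0+0+0+0+0+1+0+1+0+0+0+0+0+0+0+1 mod 2 = 0
  s[1] = (0110011001100110011001100110011)·(1000010101110010010011110101001) mod 2 = 0+0+0+0+0+1+0+0+0+1+1+0+0+0+1+0+0+1+0+0+0+1+1+0+0+1+0+0+0+0+1 mod 2 = 1
  s[2] = (0001111000011110000111100001111)·(1000010101110010010011110101001) mod 2 = 0+0+0+0+0+1+0+0+0+0+0+1+0+0+1+0+0+0+0+0+1+1+1+0+0+0+0+1+0+0+1 mod 2 = 0
  s[3] = (0000000111111110000000011111111)·(1000010101110010010011110101001) mod 2 = 0+0+0+0+0+0+0+1+0+1+1+1+0+0+1+0+0+0+0+0+0+0+0+1+0+1+0+1+0+0+1 mod 2 = 1
  s[4] = (0000000000000001111111111111111)·(1000010101110010010011110101001) mod 2 = 0+0+0+0+0+0+0+0+0+0+0+0+0+0+0+0+0+1+0+0+1+1+1+1+0+1+0+1+0+0+1 mod 2 = 0
Syndrome = 01010
Column 10 of H equals this syndrome → error at bit 10 (1-indexed).
Flip bit 10: 1000010101110010010011110101001 → 1000010100110010010011110101001
Extract data bits at positions {3,5,6,7,9,10,11,12,13,14,15,17,18,19,20,21,22,23,24,25,26,27,28,29,30,31}: 00100011001010011110101001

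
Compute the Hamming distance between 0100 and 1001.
XOR = 1101, count of 1s = 3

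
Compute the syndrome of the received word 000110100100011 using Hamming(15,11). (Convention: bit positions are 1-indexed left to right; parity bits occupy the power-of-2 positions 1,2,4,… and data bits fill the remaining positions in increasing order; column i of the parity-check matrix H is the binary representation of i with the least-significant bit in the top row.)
Syndrome s = H · r^T (mod 2), r = 000110100100011:
  s[0] = (101010101010101)·(000110100100011) mod 2 = 0+0+0+0+1+0+1+0+0+0+0+0+0+0+1 mod 2 = 1
  s[1] = (011001100110011)·(000110100100011) mod 2 = 0+0+0+0+0+0+1+0+0+1+0+0+0+1+1 mod 2 = 0
  s[2] = (000111100001111)·(000110100100011) mod 2 = 0+0+0+1+1+0+1+0+0+0+0+0+0+1+1 mod 2 = 1
  s[3] = (000000011111111)·(000110100100011) mod 2 = 0+0+0+0+0+0+0+0+0+1+0+0+0+1+1 mod 2 = 1
Syndrome = 1011
Non-zero syndrome: error at position 13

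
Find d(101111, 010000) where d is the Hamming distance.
XOR = 111111, count of 1s = 6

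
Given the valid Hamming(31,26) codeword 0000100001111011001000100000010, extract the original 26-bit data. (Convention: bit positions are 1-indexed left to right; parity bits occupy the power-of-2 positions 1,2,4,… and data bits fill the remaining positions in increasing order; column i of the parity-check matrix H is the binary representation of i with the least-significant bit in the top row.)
Parity bits occupy power-of-2 positions; data bits are at positions {3,5,6,7,9,10,11,12,13,14,15,17,18,19,20,21,22,23,24,25,26,27,28,29,30,31} (1-indexed).
Extract: c[3]=0 c[5]=1 c[6]=0 c[7]=0 c[9]=0 c[10]=1 c[11]=1 c[12]=1 c[13]=1 c[14]=0 c[15]=1 c[17]=0 c[18]=0 c[19]=1 c[20]=0 c[21]=0 c[22]=0 c[23]=1 c[24]=0 c[25]=0 c[26]=0 c[27]=0 c[28]=0 c[29]=0 c[30]=1 c[31]=0
Data = 01000111101001000100000010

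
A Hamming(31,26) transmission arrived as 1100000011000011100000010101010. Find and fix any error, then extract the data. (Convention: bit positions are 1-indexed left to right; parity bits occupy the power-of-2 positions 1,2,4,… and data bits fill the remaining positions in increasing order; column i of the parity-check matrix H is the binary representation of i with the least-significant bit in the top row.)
Syndrome s = H · r^T (mod 2), r = 1100000011000011100000010101010:
  s[0] = (1010101010101010101010101010101)·(1100000011000011100000010101010) mod 2 = 1+0+0+0+0+0+0+0+1+0+0+0+0+0+1+0+1+0+0+0+0+0+0+0+0+0+0+0+0+0+0 mod 2 = 0
  s[1] = (0110011001100110011001100110011)·(1100000011000011100000010101010) mod 2 = 0+1+0+0+0+0+0+0+0+1+0+0+0+0+1+0+0+0+0+0+0+0+0+0+0+1+0+0+0+1+0 mod 2 = 1
  s[2] = (0001111000011110000111100001111)·(1100000011000011100000010101010) mod 2 = 0+0+0+0+0+0+0+0+0+0+0+0+0+0+1+0+0+0+0+0+0+0+0+0+0+0+0+1+0+1+0 mod 2 = 1
  s[3] = (0000000111111110000000011111111)·(1100000011000011100000010101010) mod 2 = 0+0+0+0+0+0+0+0+1+1+0+0+0+0+1+0+0+0+0+0+0+0+0+1+0+1+0+1+0+1+0 mod 2 = 1
  s[4] = (0000000000000001111111111111111)·(1100000011000011100000010101010) mod 2 = 0+0+0+0+0+0+0+0+0+0+0+0+0+0+0+1+1+0+0+0+0+0+0+1+0+1+0+1+0+1+0 mod 2 = 0
Syndrome = 01110
Column 14 of H equals this syndrome → error at bit 14 (1-indexed).
Flip bit 14: 1100000011000011100000010101010 → 1100000011000111100000010101010
Extract data bits at positions {3,5,6,7,9,10,11,12,13,14,15,17,18,19,20,21,22,23,24,25,26,27,28,29,30,31}: 00001100011100000010101010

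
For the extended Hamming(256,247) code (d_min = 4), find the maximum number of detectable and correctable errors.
Detection only: up to d_min − 1 = 3 errors.
Correction: up to ⌊(d_min − 1)/2⌋ = ⌊3/2⌋ = 1 errors.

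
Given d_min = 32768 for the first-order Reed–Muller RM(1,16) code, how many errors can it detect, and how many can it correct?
Detection only: up to d_min − 1 = 32767 errors.
Correction: up to ⌊(d_min − 1)/2⌋ = ⌊32767/2⌋ = 16383 errors.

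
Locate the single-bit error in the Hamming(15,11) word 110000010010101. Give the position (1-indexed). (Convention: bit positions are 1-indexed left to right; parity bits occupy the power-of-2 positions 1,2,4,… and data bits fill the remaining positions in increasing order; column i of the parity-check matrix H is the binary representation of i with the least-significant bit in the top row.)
Syndrome s = H · r^T (mod 2), r = 110000010010101:
  s[0] = (101010101010101)·(110000010010101) mod 2 = 1+0+0+0+0+0+0+0+0+0+1+0+1+0+1 mod 2 = 0
  s[1] = (011001100110011)·(110000010010101) mod 2 = 0+1+0+0+0+0+0+0+0+0+1+0+0+0+1 mod 2 = 1
  s[2] = (000111100001111)·(110000010010101) mod 2 = 0+0+0+0+0+0+0+0+0+0+0+0+1+0+1 mod 2 = 0
  s[3] = (000000011111111)·(110000010010101) mod 2 = 0+0+0+0+0+0+0+1+0+0+1+0+1+0+1 mod 2 = 0
Syndrome = 0100
Column i of H is the binary representation of i, so the syndrome is the binary index of the flipped bit.
Read s = 0100 with s[0] as LSB: 0·2^0 + 1·2^1 + 0·2^2 + 0·2^3 = 2.
Error is at bit position 2.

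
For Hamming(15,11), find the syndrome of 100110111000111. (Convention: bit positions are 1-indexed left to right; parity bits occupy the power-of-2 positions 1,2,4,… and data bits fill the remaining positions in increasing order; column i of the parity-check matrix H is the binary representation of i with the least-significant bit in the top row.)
Syndrome s = H · r^T (mod 2), r = 100110111000111:
  s[0] = (101010101010101)·(100110111000111) mod 2 = 1+0+0+0+1+0+1+0+1+0+0+0+1+0+1 mod 2 = 0
  s[1] = (011001100110011)·(100110111000111) mod 2 = 0+0+0+0+0+0+1+0+0+0+0+0+0+1+1 mod 2 = 1
  s[2] = (000111100001111)·(100110111000111) mod 2 = 0+0+0+1+1+0+1+0+0+0+0+0+1+1+1 mod 2 = 0
  s[3] = (000000011111111)·(100110111000111) mod 2 = 0+0+0+0+0+0+0+1+1+0+0+0+1+1+1 mod 2 = 1
Syndrome = 0101
Non-zero syndrome: error at position 10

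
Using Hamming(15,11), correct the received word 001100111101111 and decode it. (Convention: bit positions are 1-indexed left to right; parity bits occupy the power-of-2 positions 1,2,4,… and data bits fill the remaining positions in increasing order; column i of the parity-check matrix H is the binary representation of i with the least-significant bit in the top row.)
Syndrome s = H · r^T (mod 2), r = 001100111101111:
  s[0] = (101010101010101)·(001100111101111) mod 2 = 0+0+1+0+0+0+1+0+1+0+0+0+1+0+1 mod 2 = 1
  s[1] = (011001100110011)·(001100111101111) mod 2 = 0+0+1+0+0+0+1+0+0+1+0+0+0+1+1 mod 2 = 1
  s[2] = (000111100001111)·(001100111101111) mod 2 = 0+0+0+1+0+0+1+0+0+0+0+1+1+1+1 mod 2 = 0
  s[3] = (000000011111111)·(001100111101111) mod 2 = 0+0+0+0+0+0+0+1+1+1+0+1+1+1+1 mod 2 = 1
Syndrome = 1101
Column 11 of H equals this syndrome → error at bit 11 (1-indexed).
Flip bit 11: 001100111101111 → 001100111111111
Extract data bits at positions {3,5,6,7,9,10,11,12,13,14,15}: 10011111111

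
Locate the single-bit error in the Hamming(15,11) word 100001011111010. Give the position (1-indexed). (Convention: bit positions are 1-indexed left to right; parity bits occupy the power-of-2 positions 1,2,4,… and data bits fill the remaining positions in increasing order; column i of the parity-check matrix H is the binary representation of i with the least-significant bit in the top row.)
Syndrome s = H · r^T (mod 2), r = 100001011111010:
  s[0] = (101010101010101)·(100001011111010) mod 2 = 1+0+0+0+0+0+0+0+1+0+1+0+0+0+0 mod 2 = 1
  s[1] = (011001100110011)·(100001011111010) mod 2 = 0+0+0+0+0+1+0+0+0+1+1+0+0+1+0 mod 2 = 0
  s[2] = (000111100001111)·(100001011111010) mod 2 = 0+0+0+0+0+1+0+0+0+0+0+1+0+1+0 mod 2 = 1
  s[3] = (000000011111111)·(100001011111010) mod 2 = 0+0+0+0+0+0+0+1+1+1+1+1+0+1+0 mod 2 = 0
Syndrome = 1010
Column i of H is the binary representation of i, so the syndrome is the binary index of the flipped bit.
Read s = 1010 with s[0] as LSB: 1·2^0 + 0·2^1 + 1·2^2 + 0·2^3 = 5.
Error is at bit position 5.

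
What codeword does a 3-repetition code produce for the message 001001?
Repeat each bit 3× and concatenate:
0→000  0→000  1→111  0→000  0→000  1→111
Codeword = 000000111000000111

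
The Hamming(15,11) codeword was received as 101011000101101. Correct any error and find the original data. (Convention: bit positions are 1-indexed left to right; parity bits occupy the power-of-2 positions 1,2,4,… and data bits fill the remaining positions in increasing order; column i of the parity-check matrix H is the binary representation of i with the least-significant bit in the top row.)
Syndrome s = H · r^T (mod 2), r = 101011000101101:
  s[0] = (101010101010101)·(101011000101101) mod 2 = 1+0+1+0+1+0+0+0+0+0+0+0+1+0+1 mod 2 = 1
  s[1] = (011001100110011)·(101011000101101) mod 2 = 0+0+1+0+0+1+0+0+0+1+0+0+0+0+1 mod 2 = 0
  s[2] = (000111100001111)·(101011000101101) mod 2 = 0+0+0+0+1+1+0+0+0+0+0+1+1+0+1 mod 2 = 1
  s[3] = (000000011111111)·(101011000101101) mod 2 = 0+0+0+0+0+0+0+0+0+1+0+1+1+0+1 mod 2 = 0
Syndrome = 1010
Column 5 of H equals this syndrome → error at bit 5 (1-indexed).
Flip bit 5: 101011000101101 → 101001000101101
Extract data bits at positions {3,5,6,7,9,10,11,12,13,14,15}: 10100101101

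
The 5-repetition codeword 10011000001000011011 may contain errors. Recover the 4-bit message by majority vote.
Split into 5-bit blocks and majority-vote each:
  block 1 = 10011: 3 ones, 2 zeros → 1
  block 2 = 00000: 0 ones, 5 zeros → 0
  block 3 = 10000: 1 ones, 4 zeros → 0
  block 4 = 11011: 4 ones, 1 zeros → 1
Decoded = 1001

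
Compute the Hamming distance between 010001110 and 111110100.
XOR = 101111010, count of 1s = 6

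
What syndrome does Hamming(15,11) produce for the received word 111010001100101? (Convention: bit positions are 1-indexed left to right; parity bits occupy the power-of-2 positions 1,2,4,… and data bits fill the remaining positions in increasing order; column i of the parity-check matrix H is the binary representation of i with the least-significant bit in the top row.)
Syndrome s = H · r^T (mod 2), r = 111010001100101:
  s[0] = (101010101010101)·(111010001100101) mod 2 = 1+0+1+0+1+0+0+0+1+0+0+0+1+0+1 mod 2 = 0
  s[1] = (011001100110011)·(111010001100101) mod 2 = 0+1+1+0+0+0+0+0+0+1+0+0+0+0+1 mod 2 = 0
  s[2] = (000111100001111)·(111010001100101) mod 2 = 0+0+0+0+1+0+0+0+0+0+0+0+1+0+1 mod 2 = 1
  s[3] = (000000011111111)·(111010001100101) mod 2 = 0+0+0+0+0+0+0+0+1+1+0+0+1+0+1 mod 2 = 0
Syndrome = 0010
Non-zero syndrome: error at position 4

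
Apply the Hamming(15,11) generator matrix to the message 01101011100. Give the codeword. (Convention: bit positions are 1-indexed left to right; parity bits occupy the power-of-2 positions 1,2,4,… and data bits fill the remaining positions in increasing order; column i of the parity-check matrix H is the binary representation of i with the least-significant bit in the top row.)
Codeword c = d · G (mod 2), d = 01101011100:
  c[0] = d·G[:,0] = (01101011100)·(11011010101) mod 2 = 0+1+0+0+1+0+1+0+1+0+0 mod 2 = 0
  c[1] = d·G[:,1] = (01101011100)·(10110110011) mod 2 = 0+0+1+0+0+0+1+0+0+0+0 mod 2 = 0
  c[2] = d·G[:,2] = (01101011100)·(10000000000) mod 2 = 0+0+0+0+0+0+0+0+0+0+0 mod 2 = 0
  c[3] = d·G[:,3] = (01101011100)·(01110001111) mod 2 = 0+1+1+0+0+0+0+1+1+0+0 mod 2 = 0
  c[4] = d·G[:,4] = (01101011100)·(01000000000) mod 2 = 0+1+0+0+0+0+0+0+0+0+0 mod 2 = 1
  c[5] = d·G[:,5] = (01101011100)·(00100000000) mod 2 = 0+0+1+0+0+0+0+0+0+0+0 mod 2 = 1
  c[6] = d·G[:,6] = (01101011100)·(00010000000) mod 2 = 0+0+0+0+0+0+0+0+0+0+0 mod 2 = 0
  c[7] = d·G[:,7] = (01101011100)·(00001111111) mod 2 = 0+0+0+0+1+0+1+1+1+0+0 mod 2 = 0
  c[8] = d·G[:,8] = (01101011100)·(00001000000) mod 2 = 0+0+0+0+1+0+0+0+0+0+0 mod 2 = 1
  c[9] = d·G[:,9] = (01101011100)·(00000100000) mod 2 = 0+0+0+0+0+0+0+0+0+0+0 mod 2 = 0
  c[10] = d·G[:,10] = (01101011100)·(00000010000) mod 2 = 0+0+0+0+0+0+1+0+0+0+0 mod 2 = 1
  c[11] = d·G[:,11] = (01101011100)·(00000001000) mod 2 = 0+0+0+0+0+0+0+1+0+0+0 mod 2 = 1
  c[12] = d·G[:,12] = (01101011100)·(00000000100) mod 2 = 0+0+0+0+0+0+0+0+1+0+0 mod 2 = 1
  c[13] = d·G[:,13] = (01101011100)·(00000000010) mod 2 = 0+0+0+0+0+0+0+0+0+0+0 mod 2 = 0
  c[14] = d·G[:,14] = (01101011100)·(00000000001) mod 2 = 0+0+0+0+0+0+0+0+0+0+0 mod 2 = 0
Codeword = 000011001011100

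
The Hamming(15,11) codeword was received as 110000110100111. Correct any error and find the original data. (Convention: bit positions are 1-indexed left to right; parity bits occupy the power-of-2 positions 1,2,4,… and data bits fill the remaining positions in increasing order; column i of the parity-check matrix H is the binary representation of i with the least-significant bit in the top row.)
Syndrome s = H · r^T (mod 2), r = 110000110100111:
  s[0] = (101010101010101)·(110000110100111) mod 2 = 1+0+0+0+0+0+1+0+0+0+0+0+1+0+1 mod 2 = 0
  s[1] = (011001100110011)·(110000110100111) mod 2 = 0+1+0+0+0+0+1+0+0+1+0+0+0+1+1 mod 2 = 1
  s[2] = (000111100001111)·(110000110100111) mod 2 = 0+0+0+0+0+0+1+0+0+0+0+0+1+1+1 mod 2 = 0
  s[3] = (000000011111111)·(110000110100111) mod 2 = 0+0+0+0+0+0+0+1+0+1+0+0+1+1+1 mod 2 = 1
Syndrome = 0101
Column 10 of H equals this syndrome → error at bit 10 (1-indexed).
Flip bit 10: 110000110100111 → 110000110000111
Extract data bits at positions {3,5,6,7,9,10,11,12,13,14,15}: 00010000111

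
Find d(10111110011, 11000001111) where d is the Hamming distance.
XOR = 01111111100, count of 1s = 8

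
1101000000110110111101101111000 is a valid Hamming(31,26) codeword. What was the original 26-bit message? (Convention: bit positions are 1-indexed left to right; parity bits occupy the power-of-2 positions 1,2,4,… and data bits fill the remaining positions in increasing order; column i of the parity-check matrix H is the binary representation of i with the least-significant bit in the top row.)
Parity bits occupy power-of-2 positions; data bits are at positions {3,5,6,7,9,10,11,12,13,14,15,17,18,19,20,21,22,23,24,25,26,27,28,29,30,31} (1-indexed).
Extract: c[3]=0 c[5]=0 c[6]=0 c[7]=0 c[9]=0 c[10]=0 c[11]=1 c[12]=1 c[13]=0 c[14]=1 c[15]=1 c[17]=1 c[18]=1 c[19]=1 c[20]=1 c[21]=0 c[22]=1 c[23]=1 c[24]=0 c[25]=1 c[26]=1 c[27]=1 c[28]=1 c[29]=0 c[30]=0 c[31]=0
Data = 00000011011111101101111000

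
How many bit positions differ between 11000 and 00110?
XOR = 11110, count of 1s = 4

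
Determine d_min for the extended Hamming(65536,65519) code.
d_min = 4 (adding an overall parity bit to Hamming(65535,65519) raises d_min from 3 to 4).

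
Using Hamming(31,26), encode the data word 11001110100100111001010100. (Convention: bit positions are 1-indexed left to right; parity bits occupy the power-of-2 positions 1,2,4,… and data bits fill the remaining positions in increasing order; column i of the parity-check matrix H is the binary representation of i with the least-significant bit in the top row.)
Codeword c = d · G (mod 2), d = 11001110100100111001010100:
  c[0] = d·G[:,0] = (11001110100100111001010100)·(11011010101101010101010101) mod 2 = 1+1+0+0+1+0+1+0+1+0+0+1+0+0+0+1+0+0+0+1+0+1+0+1+0+0 mod 2 = 0
  c[1] = d·G[:,1] = (11001110100100111001010100)·(10110110011011001100110011) mod 2 = 1+0+0+0+0+1+1+0+0+0+0+0+0+0+0+0+1+0+0+0+0+1+0+0+0+0 mod 2 = 1
  c[2] = d·G[:,2] = (11001110100100111001010100)·(10000000000000000000000000) mod 2 = 1+0+0+0+0+0+0+0+0+0+0+0+0+0+0+0+0+0+0+0+0+0+0+0+0+0 mod 2 = 1
  c[3] = d·G[:,3] = (11001110100100111001010100)·(01110001111000111100001111) mod 2 = 0+1+0+0+0+0+0+0+1+0+0+0+0+0+1+1+1+0+0+0+0+0+0+1+0+0 mod 2 = 0
  c[4] = d·G[:,4] = (11001110100100111001010100)·(01000000000000000000000000) mod 2 = 0+1+0+0+0+0+0+0+0+0+0+0+0+0+0+0+0+0+0+0+0+0+0+0+0+0 mod 2 = 1
  c[5] = d·G[:,5] = (11001110100100111001010100)·(00100000000000000000000000) mod 2 = 0+0+0+0+0+0+0+0+0+0+0+0+0+0+0+0+0+0+0+0+0+0+0+0+0+0 mod 2 = 0
  c[6] = d·G[:,6] = (11001110100100111001010100)·(00010000000000000000000000) mod 2 = 0+0+0+0+0+0+0+0+0+0+0+0+0+0+0+0+0+0+0+0+0+0+0+0+0+0 mod 2 = 0
  c[7] = d·G[:,7] = (11001110100100111001010100)·(00001111111000000011111111) mod 2 = 0+0+0+0+1+1+1+0+1+0+0+0+0+0+0+0+0+0+0+1+0+1+0+1+0+0 mod 2 = 1
  c[8] = d·G[:,8] = (11001110100100111001010100)·(00001000000000000000000000) mod 2 = 0+0+0+0+1+0+0+0+0+0+0+0+0+0+0+0+0+0+0+0+0+0+0+0+0+0 mod 2 = 1
  c[9] = d·G[:,9] = (11001110100100111001010100)·(00000100000000000000000000) mod 2 = 0+0+0+0+0+1+0+0+0+0+0+0+0+0+0+0+0+0+0+0+0+0+0+0+0+0 mod 2 = 1
  c[10] = d·G[:,10] = (11001110100100111001010100)·(00000010000000000000000000) mod 2 = 0+0+0+0+0+0+1+0+0+0+0+0+0+0+0+0+0+0+0+0+0+0+0+0+0+0 mod 2 = 1
  c[11] = d·G[:,11] = (11001110100100111001010100)·(00000001000000000000000000) mod 2 = 0+0+0+0+0+0+0+0+0+0+0+0+0+0+0+0+0+0+0+0+0+0+0+0+0+0 mod 2 = 0
  c[12] = d·G[:,12] = (11001110100100111001010100)·(00000000100000000000000000) mod 2 = 0+0+0+0+0+0+0+0+1+0+0+0+0+0+0+0+0+0+0+0+0+0+0+0+0+0 mod 2 = 1
  c[13] = d·G[:,13] = (11001110100100111001010100)·(00000000010000000000000000) mod 2 = 0+0+0+0+0+0+0+0+0+0+0+0+0+0+0+0+0+0+0+0+0+0+0+0+0+0 mod 2 = 0
  c[14] = d·G[:,14] = (11001110100100111001010100)·(00000000001000000000000000) mod 2 = 0+0+0+0+0+0+0+0+0+0+0+0+0+0+0+0+0+0+0+0+0+0+0+0+0+0 mod 2 = 0
  c[15] = d·G[:,15] = (11001110100100111001010100)·(00000000000111111111111111) mod 2 = 0+0+0+0+0+0+0+0+0+0+0+1+0+0+1+1+1+0+0+1+0+1+0+1+0+0 mod 2 = 1
  c[16] = d·G[:,16] = (11001110100100111001010100)·(00000000000100000000000000) mod 2 = 0+0+0+0+0+0+0+0+0+0+0+1+0+0+0+0+0+0+0+0+0+0+0+0+0+0 mod 2 = 1
  c[17] = d·G[:,17] = (11001110100100111001010100)·(00000000000010000000000000) mod 2 = 0+0+0+0+0+0+0+0+0+0+0+0+0+0+0+0+0+0+0+0+0+0+0+0+0+0 mod 2 = 0
  c[18] = d·G[:,18] = (11001110100100111001010100)·(00000000000001000000000000) mod 2 = 0+0+0+0+0+0+0+0+0+0+0+0+0+0+0+0+0+0+0+0+0+0+0+0+0+0 mod 2 = 0
  c[19] = d·G[:,19] = (11001110100100111001010100)·(00000000000000100000000000) mod 2 = 0+0+0+0+0+0+0+0+0+0+0+0+0+0+1+0+0+0+0+0+0+0+0+0+0+0 mod 2 = 1
  c[20] = d·G[:,20] = (11001110100100111001010100)·(00000000000000010000000000) mod 2 = 0+0+0+0+0+0+0+0+0+0+0+0+0+0+0+1+0+0+0+0+0+0+0+0+0+0 mod 2 = 1
  c[21] = d·G[:,21] = (11001110100100111001010100)·(00000000000000001000000000) mod 2 = 0+0+0+0+0+0+0+0+0+0+0+0+0+0+0+0+1+0+0+0+0+0+0+0+0+0 mod 2 = 1
  c[22] = d·G[:,22] = (11001110100100111001010100)·(00000000000000000100000000) mod 2 = 0+0+0+0+0+0+0+0+0+0+0+0+0+0+0+0+0+0+0+0+0+0+0+0+0+0 mod 2 = 0
  c[23] = d·G[:,23] = (11001110100100111001010100)·(00000000000000000010000000) mod 2 = 0+0+0+0+0+0+0+0+0+0+0+0+0+0+0+0+0+0+0+0+0+0+0+0+0+0 mod 2 = 0
  c[24] = d·G[:,24] = (11001110100100111001010100)·(00000000000000000001000000) mod 2 = 0+0+0+0+0+0+0+0+0+0+0+0+0+0+0+0+0+0+0+1+0+0+0+0+0+0 mod 2 = 1
  c[25] = d·G[:,25] = (11001110100100111001010100)·(00000000000000000000100000) mod 2 = 0+0+0+0+0+0+0+0+0+0+0+0+0+0+0+0+0+0+0+0+0+0+0+0+0+0 mod 2 = 0
  c[26] = d·G[:,26] = (11001110100100111001010100)·(00000000000000000000010000) mod 2 = 0+0+0+0+0+0+0+0+0+0+0+0+0+0+0+0+0+0+0+0+0+1+0+0+0+0 mod 2 = 1
  c[27] = d·G[:,27] = (11001110100100111001010100)·(00000000000000000000001000) mod 2 = 0+0+0+0+0+0+0+0+0+0+0+0+0+0+0+0+0+0+0+0+0+0+0+0+0+0 mod 2 = 0
  c[28] = d·G[:,28] = (11001110100100111001010100)·(00000000000000000000000100) mod 2 = 0+0+0+0+0+0+0+0+0+0+0+0+0+0+0+0+0+0+0+0+0+0+0+1+0+0 mod 2 = 1
  c[29] = d·G[:,29] = (11001110100100111001010100)·(00000000000000000000000010) mod 2 = 0+0+0+0+0+0+0+0+0+0+0+0+0+0+0+0+0+0+0+0+0+0+0+0+0+0 mod 2 = 0
  c[30] = d·G[:,30] = (11001110100100111001010100)·(00000000000000000000000001) mod 2 = 0+0+0+0+0+0+0+0+0+0+0+0+0+0+0+0+0+0+0+0+0+0+0+0+0+0 mod 2 = 0
Codeword = 0110100111101001100111001010100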